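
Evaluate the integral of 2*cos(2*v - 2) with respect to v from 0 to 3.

Let u = 2*v - 2, so du = 2 dv. When v = 0, u = -2; when v = 3, u = 4.
The integral becomes ∫ cos(u) du from -2 to 4, with antiderivative sin(u).
Back in v: F(v) = sin(2*v - 2).
Then F(3) - F(0) = (sin(4)) - (-sin(2)) = sin(4) + sin(2).

sin(4) + sin(2)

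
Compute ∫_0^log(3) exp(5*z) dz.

242/5

Let u = exp(z), so du = exp(z) dz. When z = 0, u = 1; when z = log(3), u = 3.
The integral becomes ∫ u**4 du from 1 to 3, with antiderivative u**5/5.
Back in z: F(z) = exp(5*z)/5.
Then F(log(3)) - F(0) = (243/5) - (1/5) = 242/5.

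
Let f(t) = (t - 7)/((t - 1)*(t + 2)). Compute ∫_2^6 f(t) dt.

Factor the denominator: t**2 + t - 2 = (t + 2)(t - 1).
Partial fractions: (t - 7)/((t - 1)*(t + 2)) = 3/(t + 2) - 2/(t - 1).
An antiderivative is F(t) = -2*log(t - 1) + 3*log(t + 2).
Then F(6) - F(2) = (-2*log(5) + 9*log(2)) - (log(64)) = log(8/25).

log(8/25)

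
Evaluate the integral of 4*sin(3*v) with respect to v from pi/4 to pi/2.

An antiderivative is F(v) = -4*cos(3*v)/3.
Then F(pi/2) - F(pi/4) = (0) - (2*sqrt(2)/3) = -2*sqrt(2)/3.

-2*sqrt(2)/3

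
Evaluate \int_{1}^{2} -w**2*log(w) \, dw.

Integrate by parts once (u = ln w, dv = -w**2 dw).
An antiderivative is F(w) = -w**3*(3*log(w) - 1)/9.
Then F(2) - F(1) = (8/9 - 8*log(2)/3) - (1/9) = 7/9 - 8*log(2)/3.

7/9 - 8*log(2)/3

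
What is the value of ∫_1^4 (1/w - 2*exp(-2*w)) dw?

(-exp(6) + 1 + log(4**exp(8)))*exp(-8)

An antiderivative is F(w) = log(w) + exp(-2*w).
Then F(4) - F(1) = ((1 + log(4**exp(8)))*exp(-8)) - (exp(-2)) = (-exp(6) + 1 + log(4**exp(8)))*exp(-8).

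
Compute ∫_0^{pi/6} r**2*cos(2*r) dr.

Integrate by parts twice (u = r^2, dv = cos(2*r) dr).
An antiderivative is F(r) = r**2*sin(2*r)/2 + r*cos(2*r)/2 - sin(2*r)/4.
Then F(pi/6) - F(0) = (-sqrt(3)/8 + sqrt(3)*pi**2/144 + pi/24) - (0) = -sqrt(3)/8 + sqrt(3)*pi**2/144 + pi/24.

-sqrt(3)/8 + sqrt(3)*pi**2/144 + pi/24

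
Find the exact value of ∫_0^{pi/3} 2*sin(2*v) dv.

An antiderivative is F(v) = -cos(2*v).
Then F(pi/3) - F(0) = (1/2) - (-1) = 3/2.

3/2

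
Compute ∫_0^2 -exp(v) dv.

An antiderivative is F(v) = -exp(v).
Then F(2) - F(0) = (-exp(2)) - (-1) = 1 - exp(2).

1 - exp(2)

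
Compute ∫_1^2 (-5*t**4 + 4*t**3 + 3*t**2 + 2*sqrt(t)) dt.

-31/3 + 8*sqrt(2)/3

By the power rule, an antiderivative is F(t) = -t**5 + t**4 + 4*t**(3/2)/3 + t**3.
Then F(2) - F(1) = (-8 + 8*sqrt(2)/3) - (7/3) = -31/3 + 8*sqrt(2)/3.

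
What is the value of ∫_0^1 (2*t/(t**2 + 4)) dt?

Let u = t**2 + 4, so du = 2*t dt. When t = 0, u = 4; when t = 1, u = 5.
The integral becomes ∫ 1/u du from 4 to 5, with antiderivative log(u).
Back in t: F(t) = log(t**2 + 4).
Then F(1) - F(0) = (log(5)) - (log(4)) = log(5/4).

log(5/4)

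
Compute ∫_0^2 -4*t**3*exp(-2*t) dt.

-3/2 + 71*exp(-4)/2

Integrate by parts 3 times (u = t^3, dv = -4*exp(-2*t) dt).
An antiderivative is F(t) = (4*t**3 + 6*t**2 + 6*t + 3)*exp(-2*t)/2.
Then F(2) - F(0) = (71*exp(-4)/2) - (3/2) = -3/2 + 71*exp(-4)/2.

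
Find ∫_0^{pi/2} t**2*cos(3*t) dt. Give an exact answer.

Integrate by parts twice (u = t^2, dv = cos(3*t) dt).
An antiderivative is F(t) = t**2*sin(3*t)/3 + 2*t*cos(3*t)/9 - 2*sin(3*t)/27.
Then F(pi/2) - F(0) = (2/27 - pi**2/12) - (0) = 2/27 - pi**2/12.

2/27 - pi**2/12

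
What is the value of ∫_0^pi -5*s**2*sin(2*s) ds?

Integrate by parts twice (u = s^2, dv = -5*sin(2*s) ds).
An antiderivative is F(s) = 5*s**2*cos(2*s)/2 - 5*s*sin(2*s)/2 - 5*cos(2*s)/4.
Then F(pi) - F(0) = (-5/4 + 5*pi**2/2) - (-5/4) = 5*pi**2/2.

5*pi**2/2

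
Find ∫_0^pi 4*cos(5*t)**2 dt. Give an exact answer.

2*pi

Use the identity cos^2(5*t) = (1 + cos(10*t))/2.
An antiderivative is F(t) = 2*t + sin(10*t)/5.
Then F(pi) - F(0) = (2*pi) - (0) = 2*pi.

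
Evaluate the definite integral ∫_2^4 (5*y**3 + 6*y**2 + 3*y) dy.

430

By the power rule, an antiderivative is F(y) = 5*y**4/4 + 2*y**3 + 3*y**2/2.
Then F(4) - F(2) = (472) - (42) = 430.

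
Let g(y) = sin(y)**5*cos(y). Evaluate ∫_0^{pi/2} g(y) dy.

1/6

Let u = sin(y), so du = cos(y) dy. When y = 0, u = 0; when y = pi/2, u = 1.
The integral becomes ∫ u**5 du from 0 to 1, with antiderivative u**6/6.
Back in y: F(y) = sin(y)**6/6.
Then F(pi/2) - F(0) = (1/6) - (0) = 1/6.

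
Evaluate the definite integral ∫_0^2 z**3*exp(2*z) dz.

3/8 + 17*exp(4)/8

Integrate by parts 3 times (u = z^3, dv = exp(2*z) dz).
An antiderivative is F(z) = (4*z**3 - 6*z**2 + 6*z - 3)*exp(2*z)/8.
Then F(2) - F(0) = (17*exp(4)/8) - (-3/8) = 3/8 + 17*exp(4)/8.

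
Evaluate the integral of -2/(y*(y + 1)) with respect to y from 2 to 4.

Factor the denominator: y**2 + y = (y + 1)y.
Partial fractions: -2/(y*(y + 1)) = 2/(y + 1) - 2/y.
An antiderivative is F(y) = -2*log(y) + 2*log(y + 1).
Then F(4) - F(2) = (log(25/16)) - (log(9/4)) = log(25/36).

log(25/36)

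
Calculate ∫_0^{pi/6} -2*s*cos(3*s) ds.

2/9 - pi/9

Integrate by parts once (u = s, dv = -2*cos(3*s) ds).
An antiderivative is F(s) = -2*s*sin(3*s)/3 - 2*cos(3*s)/9.
Then F(pi/6) - F(0) = (-pi/9) - (-2/9) = 2/9 - pi/9.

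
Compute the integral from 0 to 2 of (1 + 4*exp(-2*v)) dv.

An antiderivative is F(v) = v - 2*exp(-2*v).
Then F(2) - F(0) = (2 - 2*exp(-4)) - (-2) = 4 - 2*exp(-4).

4 - 2*exp(-4)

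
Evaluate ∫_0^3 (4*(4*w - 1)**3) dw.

3660

Let u = 4*w - 1, so du = 4 dw. When w = 0, u = -1; when w = 3, u = 11.
The integral becomes ∫ u**3 du from -1 to 11, with antiderivative u**4/4.
Back in w: F(w) = (4*w - 1)**4/4.
Then F(3) - F(0) = (14641/4) - (1/4) = 3660.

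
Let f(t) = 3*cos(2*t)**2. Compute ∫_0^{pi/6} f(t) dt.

Use the identity cos^2(2*t) = (1 + cos(4*t))/2.
An antiderivative is F(t) = 3*t/2 + 3*sin(4*t)/8.
Then F(pi/6) - F(0) = (3*sqrt(3)/16 + pi/4) - (0) = 3*sqrt(3)/16 + pi/4.

3*sqrt(3)/16 + pi/4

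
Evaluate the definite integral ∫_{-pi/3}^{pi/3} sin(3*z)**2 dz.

pi/3

Use the identity sin^2(3*z) = (1 - cos(6*z))/2.
An antiderivative is F(z) = z/2 - sin(6*z)/12.
Then F(pi/3) - F(-pi/3) = (pi/6) - (-pi/6) = pi/3.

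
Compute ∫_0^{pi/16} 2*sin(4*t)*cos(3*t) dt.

Use the identity sin(4*t)cos(3*t) = [sin(7*t) + sin(t)]/2.
An antiderivative is F(t) = -cos(t) - cos(7*t)/7.
Then F(pi/16) - F(0) = (-cos(pi/16) - sin(pi/16)/7) - (-8/7) = -cos(pi/16) - sin(pi/16)/7 + 8/7.

-cos(pi/16) - sin(pi/16)/7 + 8/7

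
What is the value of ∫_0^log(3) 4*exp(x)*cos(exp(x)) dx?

-4*sin(1) + 4*sin(3)

Let u = exp(x), so du = exp(x) dx. When x = 0, u = 1; when x = log(3), u = 3.
The integral becomes 4·∫ cos(u) du from 1 to 3, with antiderivative 4*sin(u).
Back in x: F(x) = 4*sin(exp(x)).
Then F(log(3)) - F(0) = (4*sin(3)) - (4*sin(1)) = -4*sin(1) + 4*sin(3).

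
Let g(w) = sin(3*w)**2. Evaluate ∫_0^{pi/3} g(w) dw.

Use the identity sin^2(3*w) = (1 - cos(6*w))/2.
An antiderivative is F(w) = w/2 - sin(6*w)/12.
Then F(pi/3) - F(0) = (pi/6) - (0) = pi/6.

pi/6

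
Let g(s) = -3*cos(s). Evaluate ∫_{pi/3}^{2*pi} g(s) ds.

An antiderivative is F(s) = -3*sin(s).
Then F(2*pi) - F(pi/3) = (0) - (-3*sqrt(3)/2) = 3*sqrt(3)/2.

3*sqrt(3)/2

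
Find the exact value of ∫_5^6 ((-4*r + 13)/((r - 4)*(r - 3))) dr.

Factor the denominator: r**2 - 7*r + 12 = (r - 3)(r - 4).
Partial fractions: (-4*r + 13)/((r - 4)*(r - 3)) = -1/(r - 3) - 3/(r - 4).
An antiderivative is F(r) = -3*log(r - 4) - log(r - 3).
Then F(6) - F(5) = (-log(24)) - (-log(2)) = -log(12).

-log(12)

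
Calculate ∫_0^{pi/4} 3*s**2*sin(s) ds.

-6 - 3*sqrt(2)*pi**2/32 + 3*sqrt(2)*pi/4 + 3*sqrt(2)

Integrate by parts twice (u = s^2, dv = 3*sin(s) ds).
An antiderivative is F(s) = -3*s**2*cos(s) + 6*s*sin(s) + 6*cos(s).
Then F(pi/4) - F(0) = (3*sqrt(2)*(-pi**2 + 8*pi + 32)/32) - (6) = -6 - 3*sqrt(2)*pi**2/32 + 3*sqrt(2)*pi/4 + 3*sqrt(2).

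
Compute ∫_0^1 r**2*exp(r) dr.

-2 + E

Integrate by parts twice (u = r^2, dv = exp(r) dr).
An antiderivative is F(r) = (r**2 - 2*r + 2)*exp(r).
Then F(1) - F(0) = (E) - (2) = -2 + E.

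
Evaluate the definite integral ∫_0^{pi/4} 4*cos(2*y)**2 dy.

Use the identity cos^2(2*y) = (1 + cos(4*y))/2.
An antiderivative is F(y) = 2*y + sin(4*y)/2.
Then F(pi/4) - F(0) = (pi/2) - (0) = pi/2.

pi/2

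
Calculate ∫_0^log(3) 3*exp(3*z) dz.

Let u = exp(z), so du = exp(z) dz. When z = 0, u = 1; when z = log(3), u = 3.
The integral becomes 3·∫ u**2 du from 1 to 3, with antiderivative u**3.
Back in z: F(z) = exp(3*z).
Then F(log(3)) - F(0) = (27) - (1) = 26.

26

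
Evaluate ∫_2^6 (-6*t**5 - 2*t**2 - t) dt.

-140240/3

By the power rule, an antiderivative is F(t) = -t**6 - 2*t**3/3 - t**2/2.
Then F(6) - F(2) = (-46818) - (-214/3) = -140240/3.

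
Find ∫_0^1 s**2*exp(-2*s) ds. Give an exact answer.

(-5 + exp(2))*exp(-2)/4

Integrate by parts twice (u = s^2, dv = exp(-2*s) ds).
An antiderivative is F(s) = (-2*s**2 - 2*s - 1)*exp(-2*s)/4.
Then F(1) - F(0) = (-5*exp(-2)/4) - (-1/4) = (-5 + exp(2))*exp(-2)/4.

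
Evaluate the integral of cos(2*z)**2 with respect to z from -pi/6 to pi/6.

sqrt(3)/8 + pi/6

Use the identity cos^2(2*z) = (1 + cos(4*z))/2.
An antiderivative is F(z) = z/2 + sin(4*z)/8.
Then F(pi/6) - F(-pi/6) = (sqrt(3)/16 + pi/12) - (-pi/12 - sqrt(3)/16) = sqrt(3)/8 + pi/6.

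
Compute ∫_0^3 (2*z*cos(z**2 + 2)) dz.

Let u = z**2 + 2, so du = 2*z dz. When z = 0, u = 2; when z = 3, u = 11.
The integral becomes ∫ cos(u) du from 2 to 11, with antiderivative sin(u).
Back in z: F(z) = sin(z**2 + 2).
Then F(3) - F(0) = (sin(11)) - (sin(2)) = sin(11) - sin(2).

sin(11) - sin(2)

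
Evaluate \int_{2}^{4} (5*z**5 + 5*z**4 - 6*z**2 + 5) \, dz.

By the power rule, an antiderivative is F(z) = 5*z**6/6 + z**5 - 2*z**3 + 5*z.
Then F(4) - F(2) = (12988/3) - (238/3) = 4250.

4250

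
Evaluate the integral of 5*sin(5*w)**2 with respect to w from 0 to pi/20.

-1/4 + pi/8

Use the identity sin^2(5*w) = (1 - cos(10*w))/2.
An antiderivative is F(w) = 5*w/2 - sin(10*w)/4.
Then F(pi/20) - F(0) = (-1/4 + pi/8) - (0) = -1/4 + pi/8.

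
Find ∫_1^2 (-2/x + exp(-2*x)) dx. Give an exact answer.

(-4*exp(4)*log(2) - 1 + exp(2))*exp(-4)/2

An antiderivative is F(x) = -2*log(x) - exp(-2*x)/2.
Then F(2) - F(1) = (-2*log(2) - exp(-4)/2) - (-exp(-2)/2) = (-4*exp(4)*log(2) - 1 + exp(2))*exp(-4)/2.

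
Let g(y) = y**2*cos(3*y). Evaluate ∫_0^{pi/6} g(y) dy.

-2/27 + pi**2/108

Integrate by parts twice (u = y^2, dv = cos(3*y) dy).
An antiderivative is F(y) = y**2*sin(3*y)/3 + 2*y*cos(3*y)/9 - 2*sin(3*y)/27.
Then F(pi/6) - F(0) = (-2/27 + pi**2/108) - (0) = -2/27 + pi**2/108.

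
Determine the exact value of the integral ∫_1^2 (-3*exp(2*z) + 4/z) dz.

-3*exp(4)/2 + log(16) + 3*exp(2)/2

An antiderivative is F(z) = -3*exp(2*z)/2 + 4*log(z).
Then F(2) - F(1) = (-3*exp(4)/2 + log(16)) - (-3*exp(2)/2) = -3*exp(4)/2 + log(16) + 3*exp(2)/2.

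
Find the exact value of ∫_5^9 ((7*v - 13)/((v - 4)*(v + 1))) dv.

-4*log(3) + 7*log(5)

Factor the denominator: v**2 - 3*v - 4 = (v + 1)(v - 4).
Partial fractions: (7*v - 13)/((v - 4)*(v + 1)) = 4/(v + 1) + 3/(v - 4).
An antiderivative is F(v) = 3*log(v - 4) + 4*log(v + 1).
Then F(9) - F(5) = (4*log(2) + 7*log(5)) - (4*log(2) + 4*log(3)) = -4*log(3) + 7*log(5).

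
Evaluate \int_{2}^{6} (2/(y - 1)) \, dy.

An antiderivative is F(y) = 2*log(y - 1).
Then F(6) - F(2) = (log(25)) - (0) = log(25).

log(25)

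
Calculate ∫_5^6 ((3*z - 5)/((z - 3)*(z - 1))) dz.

Factor the denominator: z**2 - 4*z + 3 = (z - 1)(z - 3).
Partial fractions: (3*z - 5)/((z - 3)*(z - 1)) = 1/(z - 1) + 2/(z - 3).
An antiderivative is F(z) = 2*log(z - 3) + log(z - 1).
Then F(6) - F(5) = (log(45)) - (log(16)) = log(45/16).

log(45/16)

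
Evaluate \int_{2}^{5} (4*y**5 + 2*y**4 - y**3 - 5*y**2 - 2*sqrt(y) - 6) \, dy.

-20*sqrt(5)/3 + 8*sqrt(2)/3 + 224919/20

By the power rule, an antiderivative is F(y) = 2*y**6/3 + 2*y**5/5 - y**4/4 - 4*y**(3/2)/3 - 5*y**3/3 - 6*y.
Then F(5) - F(2) = (135265/12 - 20*sqrt(5)/3) - (392/15 - 8*sqrt(2)/3) = -20*sqrt(5)/3 + 8*sqrt(2)/3 + 224919/20.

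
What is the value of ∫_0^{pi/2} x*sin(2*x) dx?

Integrate by parts once (u = x, dv = sin(2*x) dx).
An antiderivative is F(x) = -x*cos(2*x)/2 + sin(2*x)/4.
Then F(pi/2) - F(0) = (pi/4) - (0) = pi/4.

pi/4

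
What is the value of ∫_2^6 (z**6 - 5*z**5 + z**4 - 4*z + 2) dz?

277064/105

By the power rule, an antiderivative is F(z) = z**7/7 - 5*z**6/6 + z**5/5 - 2*z**2 + 2*z.
Then F(6) - F(2) = (91212/35) - (-3428/105) = 277064/105.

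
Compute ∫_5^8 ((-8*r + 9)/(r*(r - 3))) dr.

-2*log(5) - 4*log(2)

Factor the denominator: r**2 - 3*r = r(r - 3).
Partial fractions: (-8*r + 9)/(r*(r - 3)) = -3/r - 5/(r - 3).
An antiderivative is F(r) = -3*log(r) - 5*log(r - 3).
Then F(8) - F(5) = (-5*log(5) - 9*log(2)) - (-3*log(5) - 5*log(2)) = -2*log(5) - 4*log(2).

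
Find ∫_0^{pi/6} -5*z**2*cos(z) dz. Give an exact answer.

Integrate by parts twice (u = z^2, dv = -5*cos(z) dz).
An antiderivative is F(z) = -5*z**2*sin(z) - 10*z*cos(z) + 10*sin(z).
Then F(pi/6) - F(0) = (-5*sqrt(3)*pi/6 - 5*pi**2/72 + 5) - (0) = -5*sqrt(3)*pi/6 - 5*pi**2/72 + 5.

-5*sqrt(3)*pi/6 - 5*pi**2/72 + 5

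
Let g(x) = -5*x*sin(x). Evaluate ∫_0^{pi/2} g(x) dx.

-5

Integrate by parts once (u = x, dv = -5*sin(x) dx).
An antiderivative is F(x) = 5*x*cos(x) - 5*sin(x).
Then F(pi/2) - F(0) = (-5) - (0) = -5.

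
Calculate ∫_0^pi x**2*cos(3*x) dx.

Integrate by parts twice (u = x^2, dv = cos(3*x) dx).
An antiderivative is F(x) = x**2*sin(3*x)/3 + 2*x*cos(3*x)/9 - 2*sin(3*x)/27.
Then F(pi) - F(0) = (-2*pi/9) - (0) = -2*pi/9.

-2*pi/9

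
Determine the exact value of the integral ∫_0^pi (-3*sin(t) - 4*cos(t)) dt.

An antiderivative is F(t) = -4*sin(t) + 3*cos(t).
Then F(pi) - F(0) = (-3) - (3) = -6.

-6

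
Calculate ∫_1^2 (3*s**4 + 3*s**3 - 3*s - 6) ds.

By the power rule, an antiderivative is F(s) = 3*s**5/5 + 3*s**4/4 - 3*s**2/2 - 6*s.
Then F(2) - F(1) = (66/5) - (-123/20) = 387/20.

387/20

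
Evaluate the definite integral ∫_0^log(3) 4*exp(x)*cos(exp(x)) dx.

Let u = exp(x), so du = exp(x) dx. When x = 0, u = 1; when x = log(3), u = 3.
The integral becomes 4·∫ cos(u) du from 1 to 3, with antiderivative 4*sin(u).
Back in x: F(x) = 4*sin(exp(x)).
Then F(log(3)) - F(0) = (4*sin(3)) - (4*sin(1)) = -4*sin(1) + 4*sin(3).

-4*sin(1) + 4*sin(3)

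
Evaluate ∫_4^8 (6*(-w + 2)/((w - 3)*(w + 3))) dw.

Factor the denominator: w**2 - 9 = (w + 3)(w - 3).
Partial fractions: 6*(-w + 2)/((w - 3)*(w + 3)) = -5/(w + 3) - 1/(w - 3).
An antiderivative is F(w) = -log(w - 3) - 5*log(w + 3).
Then F(8) - F(4) = (-5*log(11) - log(5)) - (-5*log(7)) = -5*log(11) - log(5) + 5*log(7).

-5*log(11) - log(5) + 5*log(7)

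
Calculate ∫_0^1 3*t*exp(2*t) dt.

3/4 + 3*exp(2)/4

Integrate by parts once (u = t, dv = 3*exp(2*t) dt).
An antiderivative is F(t) = (6*t - 3)*exp(2*t)/4.
Then F(1) - F(0) = (3*exp(2)/4) - (-3/4) = 3/4 + 3*exp(2)/4.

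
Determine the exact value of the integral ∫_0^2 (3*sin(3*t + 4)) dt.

cos(4) - cos(10)

Let u = 3*t + 4, so du = 3 dt. When t = 0, u = 4; when t = 2, u = 10.
The integral becomes ∫ sin(u) du from 4 to 10, with antiderivative -cos(u).
Back in t: F(t) = -cos(3*t + 4).
Then F(2) - F(0) = (-cos(10)) - (-cos(4)) = cos(4) - cos(10).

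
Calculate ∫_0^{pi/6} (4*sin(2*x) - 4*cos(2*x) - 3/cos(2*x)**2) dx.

An antiderivative is F(x) = -2*sin(2*x) - 2*cos(2*x) - 3*tan(2*x)/2.
Then F(pi/6) - F(0) = (-5*sqrt(3)/2 - 1) - (-2) = 1 - 5*sqrt(3)/2.

1 - 5*sqrt(3)/2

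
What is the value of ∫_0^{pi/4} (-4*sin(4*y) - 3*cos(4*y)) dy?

-2

An antiderivative is F(y) = -3*sin(4*y)/4 + cos(4*y).
Then F(pi/4) - F(0) = (-1) - (1) = -2.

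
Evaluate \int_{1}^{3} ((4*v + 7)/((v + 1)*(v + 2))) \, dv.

Factor the denominator: v**2 + 3*v + 2 = (v + 2)(v + 1).
Partial fractions: (4*v + 7)/((v + 1)*(v + 2)) = 1/(v + 2) + 3/(v + 1).
An antiderivative is F(v) = 3*log(v + 1) + log(v + 2).
Then F(3) - F(1) = (log(5) + 6*log(2)) - (log(24)) = log(40/3).

log(40/3)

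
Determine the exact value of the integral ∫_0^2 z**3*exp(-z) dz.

Integrate by parts 3 times (u = z^3, dv = exp(-z) dz).
An antiderivative is F(z) = (-z**3 - 3*z**2 - 6*z - 6)*exp(-z).
Then F(2) - F(0) = (-38*exp(-2)) - (-6) = 6 - 38*exp(-2).

6 - 38*exp(-2)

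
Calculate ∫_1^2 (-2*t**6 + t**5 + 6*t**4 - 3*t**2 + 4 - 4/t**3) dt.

242/35

By the power rule, an antiderivative is F(t) = -2*t**7/7 + t**6/6 + 6*t**5/5 - t**3 + 4*t + 2/t**2.
Then F(2) - F(1) = (2729/210) - (1277/210) = 242/35.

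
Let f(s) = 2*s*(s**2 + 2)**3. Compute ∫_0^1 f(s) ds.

65/4

Let u = s**2 + 2, so du = 2*s ds. When s = 0, u = 2; when s = 1, u = 3.
The integral becomes ∫ u**3 du from 2 to 3, with antiderivative u**4/4.
Back in s: F(s) = (s**2 + 2)**4/4.
Then F(1) - F(0) = (81/4) - (4) = 65/4.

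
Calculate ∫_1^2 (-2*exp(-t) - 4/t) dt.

An antiderivative is F(t) = -4*log(t) + 2*exp(-t).
Then F(2) - F(1) = (-4*log(2) + 2*exp(-2)) - (2*exp(-1)) = -4*log(2) - 2*exp(-1) + 2*exp(-2).

-4*log(2) - 2*exp(-1) + 2*exp(-2)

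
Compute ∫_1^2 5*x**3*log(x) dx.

Integrate by parts once (u = ln x, dv = 5*x**3 dx).
An antiderivative is F(x) = 5*x**4*(4*log(x) - 1)/16.
Then F(2) - F(1) = (-5 + 20*log(2)) - (-5/16) = -75/16 + 20*log(2).

-75/16 + 20*log(2)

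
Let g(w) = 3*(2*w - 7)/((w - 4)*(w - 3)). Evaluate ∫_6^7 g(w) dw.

Factor the denominator: w**2 - 7*w + 12 = (w - 3)(w - 4).
Partial fractions: 3*(2*w - 7)/((w - 4)*(w - 3)) = 3/(w - 3) + 3/(w - 4).
An antiderivative is F(w) = 3*log(w - 4) + 3*log(w - 3).
Then F(7) - F(6) = (3*log(3) + 6*log(2)) - (3*log(2) + 3*log(3)) = log(8).

log(8)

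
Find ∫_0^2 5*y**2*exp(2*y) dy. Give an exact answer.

-5/4 + 25*exp(4)/4

Integrate by parts twice (u = y^2, dv = 5*exp(2*y) dy).
An antiderivative is F(y) = (10*y**2 - 10*y + 5)*exp(2*y)/4.
Then F(2) - F(0) = (25*exp(4)/4) - (5/4) = -5/4 + 25*exp(4)/4.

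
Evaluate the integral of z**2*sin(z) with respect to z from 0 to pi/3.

Integrate by parts twice (u = z^2, dv = sin(z) dz).
An antiderivative is F(z) = -z**2*cos(z) + 2*z*sin(z) + 2*cos(z).
Then F(pi/3) - F(0) = (-pi**2/18 + 1 + sqrt(3)*pi/3) - (2) = -1 - pi**2/18 + sqrt(3)*pi/3.

-1 - pi**2/18 + sqrt(3)*pi/3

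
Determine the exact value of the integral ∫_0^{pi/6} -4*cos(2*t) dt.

An antiderivative is F(t) = -2*sin(2*t).
Then F(pi/6) - F(0) = (-sqrt(3)) - (0) = -sqrt(3).

-sqrt(3)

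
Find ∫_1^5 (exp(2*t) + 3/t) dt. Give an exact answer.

An antiderivative is F(t) = exp(2*t)/2 + 3*log(t).
Then F(5) - F(1) = (3*log(5) + exp(10)/2) - (exp(2)/2) = -exp(2)/2 + 3*log(5) + exp(10)/2.

-exp(2)/2 + 3*log(5) + exp(10)/2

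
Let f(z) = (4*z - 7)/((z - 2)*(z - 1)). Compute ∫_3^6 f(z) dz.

Factor the denominator: z**2 - 3*z + 2 = (z - 1)(z - 2).
Partial fractions: (4*z - 7)/((z - 2)*(z - 1)) = 3/(z - 1) + 1/(z - 2).
An antiderivative is F(z) = log(z - 2) + 3*log(z - 1).
Then F(6) - F(3) = (2*log(2) + 3*log(5)) - (log(8)) = -log(2) + 3*log(5).

-log(2) + 3*log(5)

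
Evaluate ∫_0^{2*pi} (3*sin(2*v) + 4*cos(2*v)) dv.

An antiderivative is F(v) = 2*sin(2*v) - 3*cos(2*v)/2.
Then F(2*pi) - F(0) = (-3/2) - (-3/2) = 0.

0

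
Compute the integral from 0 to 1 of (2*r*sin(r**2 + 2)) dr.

Let u = r**2 + 2, so du = 2*r dr. When r = 0, u = 2; when r = 1, u = 3.
The integral becomes ∫ sin(u) du from 2 to 3, with antiderivative -cos(u).
Back in r: F(r) = -cos(r**2 + 2).
Then F(1) - F(0) = (-cos(3)) - (-cos(2)) = cos(2) - cos(3).

cos(2) - cos(3)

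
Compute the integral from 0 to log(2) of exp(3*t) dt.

Let u = exp(t), so du = exp(t) dt. When t = 0, u = 1; when t = log(2), u = 2.
The integral becomes ∫ u**2 du from 1 to 2, with antiderivative u**3/3.
Back in t: F(t) = exp(3*t)/3.
Then F(log(2)) - F(0) = (8/3) - (1/3) = 7/3.

7/3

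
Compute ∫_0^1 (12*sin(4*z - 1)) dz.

3*cos(1) - 3*cos(3)

Let u = 4*z - 1, so du = 4 dz. When z = 0, u = -1; when z = 1, u = 3.
The integral becomes 3·∫ sin(u) du from -1 to 3, with antiderivative -3*cos(u).
Back in z: F(z) = -3*cos(4*z - 1).
Then F(1) - F(0) = (-3*cos(3)) - (-3*cos(1)) = 3*cos(1) - 3*cos(3).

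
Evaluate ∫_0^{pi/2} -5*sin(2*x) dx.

-5

An antiderivative is F(x) = 5*cos(2*x)/2.
Then F(pi/2) - F(0) = (-5/2) - (5/2) = -5.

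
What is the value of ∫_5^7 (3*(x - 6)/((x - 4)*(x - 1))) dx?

log(27/32)

Factor the denominator: x**2 - 5*x + 4 = (x - 1)(x - 4).
Partial fractions: 3*(x - 6)/((x - 4)*(x - 1)) = 5/(x - 1) - 2/(x - 4).
An antiderivative is F(x) = -2*log(x - 4) + 5*log(x - 1).
Then F(7) - F(5) = (3*log(3) + 5*log(2)) - (10*log(2)) = log(27/32).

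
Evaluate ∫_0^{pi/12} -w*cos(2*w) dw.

Integrate by parts once (u = w, dv = -cos(2*w) dw).
An antiderivative is F(w) = -w*sin(2*w)/2 - cos(2*w)/4.
Then F(pi/12) - F(0) = (-sqrt(3)/8 - pi/48) - (-1/4) = -sqrt(3)/8 - pi/48 + 1/4.

-sqrt(3)/8 - pi/48 + 1/4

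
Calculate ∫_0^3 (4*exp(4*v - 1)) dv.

-(1 - exp(12))*exp(-1)

Let u = 4*v - 1, so du = 4 dv. When v = 0, u = -1; when v = 3, u = 11.
The integral becomes ∫ exp(u) du from -1 to 11, with antiderivative exp(u).
Back in v: F(v) = exp(4*v - 1).
Then F(3) - F(0) = (exp(11)) - (exp(-1)) = -(1 - exp(12))*exp(-1).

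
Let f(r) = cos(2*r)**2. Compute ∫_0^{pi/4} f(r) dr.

pi/8

Use the identity cos^2(2*r) = (1 + cos(4*r))/2.
An antiderivative is F(r) = r/2 + sin(4*r)/8.
Then F(pi/4) - F(0) = (pi/8) - (0) = pi/8.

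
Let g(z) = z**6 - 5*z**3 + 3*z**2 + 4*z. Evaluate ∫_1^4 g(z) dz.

59211/28

By the power rule, an antiderivative is F(z) = z**7/7 - 5*z**4/4 + z**3 + 2*z**2.
Then F(4) - F(1) = (14816/7) - (53/28) = 59211/28.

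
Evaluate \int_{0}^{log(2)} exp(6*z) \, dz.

Let u = exp(z), so du = exp(z) dz. When z = 0, u = 1; when z = log(2), u = 2.
The integral becomes ∫ u**5 du from 1 to 2, with antiderivative u**6/6.
Back in z: F(z) = exp(6*z)/6.
Then F(log(2)) - F(0) = (32/3) - (1/6) = 21/2.

21/2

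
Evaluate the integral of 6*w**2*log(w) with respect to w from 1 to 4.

-42 + 256*log(2)

Integrate by parts once (u = ln w, dv = 6*w**2 dw).
An antiderivative is F(w) = 2*w**3*(3*log(w) - 1)/3.
Then F(4) - F(1) = (-128/3 + 256*log(2)) - (-2/3) = -42 + 256*log(2).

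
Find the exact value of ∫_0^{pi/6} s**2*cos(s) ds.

Integrate by parts twice (u = s^2, dv = cos(s) ds).
An antiderivative is F(s) = s**2*sin(s) + 2*s*cos(s) - 2*sin(s).
Then F(pi/6) - F(0) = (-1 + pi**2/72 + sqrt(3)*pi/6) - (0) = -1 + pi**2/72 + sqrt(3)*pi/6.

-1 + pi**2/72 + sqrt(3)*pi/6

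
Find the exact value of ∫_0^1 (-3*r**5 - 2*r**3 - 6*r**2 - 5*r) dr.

-11/2

By the power rule, an antiderivative is F(r) = -r**6/2 - r**4/2 - 2*r**3 - 5*r**2/2.
Then F(1) - F(0) = (-11/2) - (0) = -11/2.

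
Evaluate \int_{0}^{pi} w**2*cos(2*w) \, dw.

Integrate by parts twice (u = w^2, dv = cos(2*w) dw).
An antiderivative is F(w) = w**2*sin(2*w)/2 + w*cos(2*w)/2 - sin(2*w)/4.
Then F(pi) - F(0) = (pi/2) - (0) = pi/2.

pi/2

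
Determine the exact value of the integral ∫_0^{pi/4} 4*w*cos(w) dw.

-4 + sqrt(2)*pi/2 + 2*sqrt(2)

Integrate by parts once (u = w, dv = 4*cos(w) dw).
An antiderivative is F(w) = 4*w*sin(w) + 4*cos(w).
Then F(pi/4) - F(0) = (sqrt(2)*(pi + 4)/2) - (4) = -4 + sqrt(2)*pi/2 + 2*sqrt(2).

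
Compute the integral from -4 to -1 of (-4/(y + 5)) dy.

-8*log(2)

An antiderivative is F(y) = -4*log(y + 5).
Then F(-1) - F(-4) = (-8*log(2)) - (0) = -8*log(2).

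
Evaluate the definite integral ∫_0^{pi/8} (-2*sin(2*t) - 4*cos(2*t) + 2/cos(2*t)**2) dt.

An antiderivative is F(t) = -2*sin(2*t) + cos(2*t) + tan(2*t).
Then F(pi/8) - F(0) = (1 - sqrt(2)/2) - (1) = -sqrt(2)/2.

-sqrt(2)/2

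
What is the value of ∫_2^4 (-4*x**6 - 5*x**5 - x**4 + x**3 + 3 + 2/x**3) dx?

-7157559/560

By the power rule, an antiderivative is F(x) = -4*x**7/7 - 5*x**6/6 - x**5/5 + x**4/4 + 3*x - 1/x**2.
Then F(4) - F(2) = (-21679529/1680) - (-51713/420) = -7157559/560.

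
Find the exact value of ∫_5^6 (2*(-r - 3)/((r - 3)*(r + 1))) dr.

Factor the denominator: r**2 - 2*r - 3 = (r + 1)(r - 3).
Partial fractions: 2*(-r - 3)/((r - 3)*(r + 1)) = 1/(r + 1) - 3/(r - 3).
An antiderivative is F(r) = -3*log(r - 3) + log(r + 1).
Then F(6) - F(5) = (log(7/27)) - (log(3/4)) = log(28/81).

log(28/81)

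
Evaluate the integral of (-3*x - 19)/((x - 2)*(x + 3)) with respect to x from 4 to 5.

-5*log(3) - 2*log(7) + 11*log(2)

Factor the denominator: x**2 + x - 6 = (x + 3)(x - 2).
Partial fractions: (-3*x - 19)/((x - 2)*(x + 3)) = 2/(x + 3) - 5/(x - 2).
An antiderivative is F(x) = -5*log(x - 2) + 2*log(x + 3).
Then F(5) - F(4) = (-5*log(3) + 6*log(2)) - (log(49/32)) = -5*log(3) - 2*log(7) + 11*log(2).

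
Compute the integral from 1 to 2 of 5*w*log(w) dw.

Integrate by parts once (u = ln w, dv = 5*w dw).
An antiderivative is F(w) = 5*w**2*(2*log(w) - 1)/4.
Then F(2) - F(1) = (-5 + 10*log(2)) - (-5/4) = -15/4 + 10*log(2).

-15/4 + 10*log(2)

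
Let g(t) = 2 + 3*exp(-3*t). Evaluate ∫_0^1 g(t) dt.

An antiderivative is F(t) = 2*t - exp(-3*t).
Then F(1) - F(0) = (2 - exp(-3)) - (-1) = 3 - exp(-3).

3 - exp(-3)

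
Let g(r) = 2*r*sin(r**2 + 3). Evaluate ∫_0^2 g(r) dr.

Let u = r**2 + 3, so du = 2*r dr. When r = 0, u = 3; when r = 2, u = 7.
The integral becomes ∫ sin(u) du from 3 to 7, with antiderivative -cos(u).
Back in r: F(r) = -cos(r**2 + 3).
Then F(2) - F(0) = (-cos(7)) - (-cos(3)) = cos(3) - cos(7).

cos(3) - cos(7)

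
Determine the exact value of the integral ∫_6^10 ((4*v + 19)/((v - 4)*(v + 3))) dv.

-log(13) + 7*log(3)

Factor the denominator: v**2 - v - 12 = (v + 3)(v - 4).
Partial fractions: (4*v + 19)/((v - 4)*(v + 3)) = -1/(v + 3) + 5/(v - 4).
An antiderivative is F(v) = 5*log(v - 4) - log(v + 3).
Then F(10) - F(6) = (-log(13) + 5*log(2) + 5*log(3)) - (log(32/9)) = -log(13) + 7*log(3).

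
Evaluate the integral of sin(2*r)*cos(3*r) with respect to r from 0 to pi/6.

Use the identity sin(2*r)cos(3*r) = [sin(5*r) + sin(-r)]/2.
An antiderivative is F(r) = cos(r)/2 - cos(5*r)/10.
Then F(pi/6) - F(0) = (3*sqrt(3)/10) - (2/5) = -2/5 + 3*sqrt(3)/10.

-2/5 + 3*sqrt(3)/10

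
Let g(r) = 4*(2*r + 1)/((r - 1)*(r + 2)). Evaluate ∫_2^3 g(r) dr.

-4*log(2) + 4*log(5)

Factor the denominator: r**2 + r - 2 = (r + 2)(r - 1).
Partial fractions: 4*(2*r + 1)/((r - 1)*(r + 2)) = 4/(r + 2) + 4/(r - 1).
An antiderivative is F(r) = 4*log(r - 1) + 4*log(r + 2).
Then F(3) - F(2) = (4*log(2) + 4*log(5)) - (8*log(2)) = -4*log(2) + 4*log(5).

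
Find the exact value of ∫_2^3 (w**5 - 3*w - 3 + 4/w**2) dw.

By the power rule, an antiderivative is F(w) = w**6/6 - 3*w**2/2 - 3*w - 4/w.
Then F(3) - F(2) = (293/3) - (-10/3) = 101.

101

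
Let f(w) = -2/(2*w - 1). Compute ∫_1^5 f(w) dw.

-log(9)

An antiderivative is F(w) = -log(2*w - 1).
Then F(5) - F(1) = (-log(9)) - (0) = -log(9).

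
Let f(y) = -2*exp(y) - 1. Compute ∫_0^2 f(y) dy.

An antiderivative is F(y) = -y - 2*exp(y).
Then F(2) - F(0) = (-2*exp(2) - 2) - (-2) = -2*exp(2).

-2*exp(2)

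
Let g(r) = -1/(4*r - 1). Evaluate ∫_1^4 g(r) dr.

-log(15)/4 + log(3)/4

An antiderivative is F(r) = -log(4*r - 1)/4.
Then F(4) - F(1) = (-log(15)/4) - (-log(3)/4) = -log(15)/4 + log(3)/4.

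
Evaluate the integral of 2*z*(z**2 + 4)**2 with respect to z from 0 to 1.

61/3

Let u = z**2 + 4, so du = 2*z dz. When z = 0, u = 4; when z = 1, u = 5.
The integral becomes ∫ u**2 du from 4 to 5, with antiderivative u**3/3.
Back in z: F(z) = (z**2 + 4)**3/3.
Then F(1) - F(0) = (125/3) - (64/3) = 61/3.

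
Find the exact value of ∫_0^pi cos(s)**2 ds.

Use the identity cos^2(s) = (1 + cos(2*s))/2.
An antiderivative is F(s) = s/2 + sin(2*s)/4.
Then F(pi) - F(0) = (pi/2) - (0) = pi/2.

pi/2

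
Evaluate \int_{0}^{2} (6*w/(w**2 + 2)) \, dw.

Let u = w**2 + 2, so du = 2*w dw. When w = 0, u = 2; when w = 2, u = 6.
The integral becomes 3·∫ 1/u du from 2 to 6, with antiderivative 3*log(u).
Back in w: F(w) = 3*log(w**2 + 2).
Then F(2) - F(0) = (3*log(2) + 3*log(3)) - (log(8)) = log(27).

log(27)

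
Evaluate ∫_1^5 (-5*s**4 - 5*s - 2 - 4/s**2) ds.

By the power rule, an antiderivative is F(s) = -s**5 - 5*s**2/2 - 2*s + 4/s.
Then F(5) - F(1) = (-31967/10) - (-3/2) = -15976/5.

-15976/5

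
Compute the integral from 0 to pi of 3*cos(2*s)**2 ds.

3*pi/2

Use the identity cos^2(2*s) = (1 + cos(4*s))/2.
An antiderivative is F(s) = 3*s/2 + 3*sin(4*s)/8.
Then F(pi) - F(0) = (3*pi/2) - (0) = 3*pi/2.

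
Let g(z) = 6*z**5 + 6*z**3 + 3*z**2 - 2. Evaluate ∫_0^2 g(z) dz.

By the power rule, an antiderivative is F(z) = z**6 + 3*z**4/2 + z**3 - 2*z.
Then F(2) - F(0) = (92) - (0) = 92.

92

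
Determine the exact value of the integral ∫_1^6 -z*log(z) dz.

Integrate by parts once (u = ln z, dv = -z dz).
An antiderivative is F(z) = -z**2*(2*log(z) - 1)/4.
Then F(6) - F(1) = (-18*log(3) - 18*log(2) + 9) - (1/4) = -18*log(3) - 18*log(2) + 35/4.

-18*log(3) - 18*log(2) + 35/4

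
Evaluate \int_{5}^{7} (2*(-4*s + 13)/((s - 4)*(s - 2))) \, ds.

Factor the denominator: s**2 - 6*s + 8 = (s - 2)(s - 4).
Partial fractions: 2*(-4*s + 13)/((s - 4)*(s - 2)) = -5/(s - 2) - 3/(s - 4).
An antiderivative is F(s) = -3*log(s - 4) - 5*log(s - 2).
Then F(7) - F(5) = (-5*log(5) - 3*log(3)) - (-5*log(3)) = -5*log(5) + 2*log(3).

-5*log(5) + 2*log(3)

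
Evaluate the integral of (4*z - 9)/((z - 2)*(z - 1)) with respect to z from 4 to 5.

-6*log(3) + 11*log(2)

Factor the denominator: z**2 - 3*z + 2 = (z - 1)(z - 2).
Partial fractions: (4*z - 9)/((z - 2)*(z - 1)) = 5/(z - 1) - 1/(z - 2).
An antiderivative is F(z) = -log(z - 2) + 5*log(z - 1).
Then F(5) - F(4) = (-log(3) + 10*log(2)) - (-log(2) + 5*log(3)) = -6*log(3) + 11*log(2).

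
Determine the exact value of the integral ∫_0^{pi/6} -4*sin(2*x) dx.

-1

An antiderivative is F(x) = 2*cos(2*x).
Then F(pi/6) - F(0) = (1) - (2) = -1.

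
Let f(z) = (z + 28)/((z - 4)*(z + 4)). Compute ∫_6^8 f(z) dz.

Factor the denominator: z**2 - 16 = (z + 4)(z - 4).
Partial fractions: (z + 28)/((z - 4)*(z + 4)) = -3/(z + 4) + 4/(z - 4).
An antiderivative is F(z) = 4*log(z - 4) - 3*log(z + 4).
Then F(8) - F(6) = (log(4/27)) - (-3*log(5) + log(2)) = -3*log(3) + log(2) + 3*log(5).

-3*log(3) + log(2) + 3*log(5)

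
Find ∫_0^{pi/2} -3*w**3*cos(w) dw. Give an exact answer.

Integrate by parts 3 times (u = w^3, dv = -3*cos(w) dw).
An antiderivative is F(w) = -3*w**3*sin(w) - 9*w**2*cos(w) + 18*w*sin(w) + 18*cos(w).
Then F(pi/2) - F(0) = (3*pi*(24 - pi**2)/8) - (18) = -18 - 3*pi**3/8 + 9*pi.

-18 - 3*pi**3/8 + 9*pi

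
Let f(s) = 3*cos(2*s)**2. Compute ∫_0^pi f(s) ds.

Use the identity cos^2(2*s) = (1 + cos(4*s))/2.
An antiderivative is F(s) = 3*s/2 + 3*sin(4*s)/8.
Then F(pi) - F(0) = (3*pi/2) - (0) = 3*pi/2.

3*pi/2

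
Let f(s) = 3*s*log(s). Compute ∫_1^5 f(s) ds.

Integrate by parts once (u = ln s, dv = 3*s ds).
An antiderivative is F(s) = 3*s**2*(2*log(s) - 1)/4.
Then F(5) - F(1) = (-75/4 + 75*log(5)/2) - (-3/4) = -18 + 75*log(5)/2.

-18 + 75*log(5)/2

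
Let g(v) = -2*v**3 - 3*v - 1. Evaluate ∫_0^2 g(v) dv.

-16

By the power rule, an antiderivative is F(v) = -v**4/2 - 3*v**2/2 - v.
Then F(2) - F(0) = (-16) - (0) = -16.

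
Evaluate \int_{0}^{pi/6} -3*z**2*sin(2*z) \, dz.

Integrate by parts twice (u = z^2, dv = -3*sin(2*z) dz).
An antiderivative is F(z) = 3*z**2*cos(2*z)/2 - 3*z*sin(2*z)/2 - 3*cos(2*z)/4.
Then F(pi/6) - F(0) = (-sqrt(3)*pi/8 - 3/8 + pi**2/48) - (-3/4) = -sqrt(3)*pi/8 + pi**2/48 + 3/8.

-sqrt(3)*pi/8 + pi**2/48 + 3/8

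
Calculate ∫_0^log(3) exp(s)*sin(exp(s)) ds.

Let u = exp(s), so du = exp(s) ds. When s = 0, u = 1; when s = log(3), u = 3.
The integral becomes ∫ sin(u) du from 1 to 3, with antiderivative -cos(u).
Back in s: F(s) = -cos(exp(s)).
Then F(log(3)) - F(0) = (-cos(3)) - (-cos(1)) = cos(1) - cos(3).

cos(1) - cos(3)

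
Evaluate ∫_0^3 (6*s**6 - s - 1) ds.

By the power rule, an antiderivative is F(s) = 6*s**7/7 - s**2/2 - s.
Then F(3) - F(0) = (26139/14) - (0) = 26139/14.

26139/14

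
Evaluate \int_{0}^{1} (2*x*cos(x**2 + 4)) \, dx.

sin(5) - sin(4)

Let u = x**2 + 4, so du = 2*x dx. When x = 0, u = 4; when x = 1, u = 5.
The integral becomes ∫ cos(u) du from 4 to 5, with antiderivative sin(u).
Back in x: F(x) = sin(x**2 + 4).
Then F(1) - F(0) = (sin(5)) - (sin(4)) = sin(5) - sin(4).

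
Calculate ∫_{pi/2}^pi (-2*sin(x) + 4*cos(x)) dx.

An antiderivative is F(x) = 4*sin(x) + 2*cos(x).
Then F(pi) - F(pi/2) = (-2) - (4) = -6.

-6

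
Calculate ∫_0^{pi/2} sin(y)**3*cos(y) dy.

1/4

Let u = sin(y), so du = cos(y) dy. When y = 0, u = 0; when y = pi/2, u = 1.
The integral becomes ∫ u**3 du from 0 to 1, with antiderivative u**4/4.
Back in y: F(y) = sin(y)**4/4.
Then F(pi/2) - F(0) = (1/4) - (0) = 1/4.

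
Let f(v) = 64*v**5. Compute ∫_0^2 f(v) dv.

Let u = 2*v, so du = 2 dv. When v = 0, u = 0; when v = 2, u = 4.
The integral becomes ∫ u**5 du from 0 to 4, with antiderivative u**6/6.
Back in v: F(v) = 32*v**6/3.
Then F(2) - F(0) = (2048/3) - (0) = 2048/3.

2048/3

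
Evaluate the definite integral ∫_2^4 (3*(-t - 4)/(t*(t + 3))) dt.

log(7/80)

Factor the denominator: t**2 + 3*t = (t + 3)t.
Partial fractions: 3*(-t - 4)/(t*(t + 3)) = 1/(t + 3) - 4/t.
An antiderivative is F(t) = -4*log(t) + log(t + 3).
Then F(4) - F(2) = (-8*log(2) + log(7)) - (log(5/16)) = log(7/80).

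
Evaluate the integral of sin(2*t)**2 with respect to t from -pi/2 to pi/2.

pi/2

Use the identity sin^2(2*t) = (1 - cos(4*t))/2.
An antiderivative is F(t) = t/2 - sin(4*t)/8.
Then F(pi/2) - F(-pi/2) = (pi/4) - (-pi/4) = pi/2.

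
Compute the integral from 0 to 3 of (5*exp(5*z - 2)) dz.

-(1 - exp(15))*exp(-2)

Let u = 5*z - 2, so du = 5 dz. When z = 0, u = -2; when z = 3, u = 13.
The integral becomes ∫ exp(u) du from -2 to 13, with antiderivative exp(u).
Back in z: F(z) = exp(5*z - 2).
Then F(3) - F(0) = (exp(13)) - (exp(-2)) = -(1 - exp(15))*exp(-2).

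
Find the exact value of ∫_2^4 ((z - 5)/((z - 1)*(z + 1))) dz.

-5*log(3) + 3*log(5)

Factor the denominator: z**2 - 1 = (z + 1)(z - 1).
Partial fractions: (z - 5)/((z - 1)*(z + 1)) = 3/(z + 1) - 2/(z - 1).
An antiderivative is F(z) = -2*log(z - 1) + 3*log(z + 1).
Then F(4) - F(2) = (-2*log(3) + 3*log(5)) - (log(27)) = -5*log(3) + 3*log(5).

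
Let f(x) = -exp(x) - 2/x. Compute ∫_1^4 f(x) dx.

An antiderivative is F(x) = -exp(x) - 2*log(x).
Then F(4) - F(1) = (-exp(4) - log(16)) - (-exp(1)) = -exp(4) - log(16) + exp(1).

-exp(4) - log(16) + exp(1)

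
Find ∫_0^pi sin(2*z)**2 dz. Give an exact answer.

pi/2

Use the identity sin^2(2*z) = (1 - cos(4*z))/2.
An antiderivative is F(z) = z/2 - sin(4*z)/8.
Then F(pi) - F(0) = (pi/2) - (0) = pi/2.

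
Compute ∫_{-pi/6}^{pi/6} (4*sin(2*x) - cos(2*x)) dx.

An antiderivative is F(x) = -sin(2*x)/2 - 2*cos(2*x).
Then F(pi/6) - F(-pi/6) = (-1 - sqrt(3)/4) - (-1 + sqrt(3)/4) = -sqrt(3)/2.

-sqrt(3)/2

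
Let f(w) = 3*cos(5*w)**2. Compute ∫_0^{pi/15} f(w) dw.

3*sqrt(3)/40 + pi/10

Use the identity cos^2(5*w) = (1 + cos(10*w))/2.
An antiderivative is F(w) = 3*w/2 + 3*sin(10*w)/20.
Then F(pi/15) - F(0) = (3*sqrt(3)/40 + pi/10) - (0) = 3*sqrt(3)/40 + pi/10.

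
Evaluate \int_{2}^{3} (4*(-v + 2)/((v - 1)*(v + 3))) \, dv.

-5*log(3) - 4*log(2) + 5*log(5)

Factor the denominator: v**2 + 2*v - 3 = (v + 3)(v - 1).
Partial fractions: 4*(-v + 2)/((v - 1)*(v + 3)) = -5/(v + 3) + 1/(v - 1).
An antiderivative is F(v) = log(v - 1) - 5*log(v + 3).
Then F(3) - F(2) = (-5*log(3) - 4*log(2)) - (-5*log(5)) = -5*log(3) - 4*log(2) + 5*log(5).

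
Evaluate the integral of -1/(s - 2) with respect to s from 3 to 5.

An antiderivative is F(s) = -log(s - 2).
Then F(5) - F(3) = (-log(3)) - (0) = -log(3).

-log(3)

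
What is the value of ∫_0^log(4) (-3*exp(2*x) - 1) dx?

An antiderivative is F(x) = -3*exp(2*x)/2 - x.
Then F(log(4)) - F(0) = (-24 - log(4)) - (-3/2) = -45/2 - log(4).

-45/2 - log(4)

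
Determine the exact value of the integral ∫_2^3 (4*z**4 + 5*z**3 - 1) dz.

4981/20

By the power rule, an antiderivative is F(z) = 4*z**5/5 + 5*z**4/4 - z.
Then F(3) - F(2) = (5853/20) - (218/5) = 4981/20.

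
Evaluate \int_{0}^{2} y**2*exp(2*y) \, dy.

-1/4 + 5*exp(4)/4

Integrate by parts twice (u = y^2, dv = exp(2*y) dy).
An antiderivative is F(y) = (2*y**2 - 2*y + 1)*exp(2*y)/4.
Then F(2) - F(0) = (5*exp(4)/4) - (1/4) = -1/4 + 5*exp(4)/4.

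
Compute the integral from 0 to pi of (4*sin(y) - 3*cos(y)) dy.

8

An antiderivative is F(y) = -3*sin(y) - 4*cos(y).
Then F(pi) - F(0) = (4) - (-4) = 8.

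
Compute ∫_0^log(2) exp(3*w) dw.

Let u = exp(w), so du = exp(w) dw. When w = 0, u = 1; when w = log(2), u = 2.
The integral becomes ∫ u**2 du from 1 to 2, with antiderivative u**3/3.
Back in w: F(w) = exp(3*w)/3.
Then F(log(2)) - F(0) = (8/3) - (1/3) = 7/3.

7/3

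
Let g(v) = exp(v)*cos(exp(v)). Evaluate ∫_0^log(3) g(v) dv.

Let u = exp(v), so du = exp(v) dv. When v = 0, u = 1; when v = log(3), u = 3.
The integral becomes ∫ cos(u) du from 1 to 3, with antiderivative sin(u).
Back in v: F(v) = sin(exp(v)).
Then F(log(3)) - F(0) = (sin(3)) - (sin(1)) = -sin(1) + sin(3).

-sin(1) + sin(3)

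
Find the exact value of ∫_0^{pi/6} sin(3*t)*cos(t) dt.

Use the identity sin(3*t)cos(t) = [sin(4*t) + sin(2*t)]/2.
An antiderivative is F(t) = -cos(2*t)/4 - cos(4*t)/8.
Then F(pi/6) - F(0) = (-1/16) - (-3/8) = 5/16.

5/16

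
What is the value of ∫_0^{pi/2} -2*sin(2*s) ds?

An antiderivative is F(s) = cos(2*s).
Then F(pi/2) - F(0) = (-1) - (1) = -2.

-2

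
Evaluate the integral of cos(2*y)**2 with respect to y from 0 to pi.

Use the identity cos^2(2*y) = (1 + cos(4*y))/2.
An antiderivative is F(y) = y/2 + sin(4*y)/8.
Then F(pi) - F(0) = (pi/2) - (0) = pi/2.

pi/2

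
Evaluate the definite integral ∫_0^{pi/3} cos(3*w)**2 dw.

pi/6

Use the identity cos^2(3*w) = (1 + cos(6*w))/2.
An antiderivative is F(w) = w/2 + sin(6*w)/12.
Then F(pi/3) - F(0) = (pi/6) - (0) = pi/6.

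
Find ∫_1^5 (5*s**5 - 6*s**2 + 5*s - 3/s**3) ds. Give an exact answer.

By the power rule, an antiderivative is F(s) = 5*s**6/6 - 2*s**3 + 5*s**2/2 + 3/(2*s**2).
Then F(5) - F(1) = (1925009/150) - (17/6) = 320764/25.

320764/25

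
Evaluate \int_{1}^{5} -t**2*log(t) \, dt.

124/9 - 125*log(5)/3

Integrate by parts once (u = ln t, dv = -t**2 dt).
An antiderivative is F(t) = -t**3*(3*log(t) - 1)/9.
Then F(5) - F(1) = (125/9 - 125*log(5)/3) - (1/9) = 124/9 - 125*log(5)/3.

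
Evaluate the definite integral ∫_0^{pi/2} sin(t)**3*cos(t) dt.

1/4

Let u = sin(t), so du = cos(t) dt. When t = 0, u = 0; when t = pi/2, u = 1.
The integral becomes ∫ u**3 du from 0 to 1, with antiderivative u**4/4.
Back in t: F(t) = sin(t)**4/4.
Then F(pi/2) - F(0) = (1/4) - (0) = 1/4.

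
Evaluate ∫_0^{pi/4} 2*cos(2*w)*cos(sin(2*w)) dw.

Let u = sin(2*w), so du = 2*cos(2*w) dw. When w = 0, u = 0; when w = pi/4, u = 1.
The integral becomes ∫ cos(u) du from 0 to 1, with antiderivative sin(u).
Back in w: F(w) = sin(sin(2*w)).
Then F(pi/4) - F(0) = (sin(1)) - (0) = sin(1).

sin(1)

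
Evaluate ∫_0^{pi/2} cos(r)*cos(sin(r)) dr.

sin(1)

Let u = sin(r), so du = cos(r) dr. When r = 0, u = 0; when r = pi/2, u = 1.
The integral becomes ∫ cos(u) du from 0 to 1, with antiderivative sin(u).
Back in r: F(r) = sin(sin(r)).
Then F(pi/2) - F(0) = (sin(1)) - (0) = sin(1).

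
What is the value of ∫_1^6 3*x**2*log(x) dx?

Integrate by parts once (u = ln x, dv = 3*x**2 dx).
An antiderivative is F(x) = x**3*(3*log(x) - 1)/3.
Then F(6) - F(1) = (-72 + 216*log(2) + 216*log(3)) - (-1/3) = -215/3 + 216*log(2) + 216*log(3).

-215/3 + 216*log(2) + 216*log(3)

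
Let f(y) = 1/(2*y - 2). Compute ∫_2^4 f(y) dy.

An antiderivative is F(y) = log(2*y - 2)/2.
Then F(4) - F(2) = (log(6)/2) - (log(2)/2) = log(3)/2.

log(3)/2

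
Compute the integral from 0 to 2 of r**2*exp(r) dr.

-2 + 2*exp(2)

Integrate by parts twice (u = r^2, dv = exp(r) dr).
An antiderivative is F(r) = (r**2 - 2*r + 2)*exp(r).
Then F(2) - F(0) = (2*exp(2)) - (2) = -2 + 2*exp(2).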